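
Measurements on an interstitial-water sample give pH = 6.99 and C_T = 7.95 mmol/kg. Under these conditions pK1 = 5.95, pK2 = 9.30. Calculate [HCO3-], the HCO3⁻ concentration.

[HCO3⁻] = 7.25 mmol/kg

α₁ = 1 / (1 + [H⁺]/K1 + K2/[H⁺]) = 1 / (1 + 10^-1.04 + 10^-2.31)
   = 1 / (1 + 0.091201 + 0.0048978) = 1/1.0961 = 0.9123
[HCO3⁻] = α₁ × DIC = 0.9123 × 7.95 = 7.25 mmol/kg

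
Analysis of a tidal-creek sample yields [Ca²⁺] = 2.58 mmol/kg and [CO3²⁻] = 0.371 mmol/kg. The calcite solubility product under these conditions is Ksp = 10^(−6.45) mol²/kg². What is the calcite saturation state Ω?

Ω = 2.70

Ksp = 10^(−6.45) = 3.548×10^-7
Ω = [Ca²⁺][CO3²⁻]/Ksp = (2.58×10^-3)(0.371×10^-3) / 3.548×10^-7 = 2.70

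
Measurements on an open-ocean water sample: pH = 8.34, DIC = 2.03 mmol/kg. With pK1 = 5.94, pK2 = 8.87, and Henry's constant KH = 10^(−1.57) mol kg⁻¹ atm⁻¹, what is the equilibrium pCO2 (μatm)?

pCO2 = 231 μatm

α₀ = 1 / (1 + K1/[H⁺] + K1K2/[H⁺]²) = 1 / (1 + 10^+2.40 + 10^+1.87)
   = 1 / (1 + 251.19 + 74.131) = 1/326.32 = 0.003064
[CO2*] = α₀ × DIC = 0.003064 × 2.03 = 0.006221 mmol/kg = 6.221 μmol/kg
pCO2 = [CO2*]/KH = 6.221×10^-6 / 2.692×10^-2 = 231 μatm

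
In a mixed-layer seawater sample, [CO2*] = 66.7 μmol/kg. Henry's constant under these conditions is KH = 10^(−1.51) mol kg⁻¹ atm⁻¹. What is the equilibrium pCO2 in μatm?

pCO2 = 2160 μatm

KH = 10^(−1.51) = 3.090×10^-2 mol kg⁻¹ atm⁻¹
pCO2 = [CO2*]/KH = 66.7×10^-6 / 3.090×10^-2 = 2.16×10^-3 atm = 2160 μatm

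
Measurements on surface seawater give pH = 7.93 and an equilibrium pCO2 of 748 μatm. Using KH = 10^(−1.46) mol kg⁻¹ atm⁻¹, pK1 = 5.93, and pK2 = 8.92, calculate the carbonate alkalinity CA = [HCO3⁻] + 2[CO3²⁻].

CA = 3.12 mmol/kg

[CO2*] = KH · pCO2 = 10^(−1.46) × 748×10^-6 = 2.594×10^-5 mol/kg
α₀ = 1/(1 + K1/[H⁺] + K1K2/[H⁺]²) = 1/(1 + 10^+2.00 + 10^+1.01) = 0.008990
DIC = [CO2*]/α₀ = 2.594×10^-5 / 0.008990 = 2.885 mmol/kg
CA = (α₁ + 2α₂)·DIC = (0.8990 + 2×0.09200) × 2.885 = 3.12 mmol/kg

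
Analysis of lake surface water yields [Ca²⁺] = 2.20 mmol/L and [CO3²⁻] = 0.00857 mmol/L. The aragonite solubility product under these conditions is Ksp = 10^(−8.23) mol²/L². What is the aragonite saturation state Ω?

Ω = 3.20

Ksp = 10^(−8.23) = 5.888×10^-9
Ω = [Ca²⁺][CO3²⁻]/Ksp = (2.20×10^-3)(0.00857×10^-3) / 5.888×10^-9 = 3.20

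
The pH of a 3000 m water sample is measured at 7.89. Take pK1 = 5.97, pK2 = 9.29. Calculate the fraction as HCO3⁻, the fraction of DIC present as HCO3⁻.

α₁ = 0.951

α₁ = 1 / (1 + [H⁺]/K1 + K2/[H⁺]) = 1 / (1 + 10^-1.92 + 10^-1.40)
   = 1 / (1 + 0.012023 + 0.039811) = 1/1.0518 = 0.9507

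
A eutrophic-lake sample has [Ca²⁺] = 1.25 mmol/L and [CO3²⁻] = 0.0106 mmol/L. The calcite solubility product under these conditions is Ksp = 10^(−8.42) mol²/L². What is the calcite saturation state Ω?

Ksp = 10^(−8.42) = 3.802×10^-9
Ω = [Ca²⁺][CO3²⁻]/Ksp = (1.25×10^-3)(0.0106×10^-3) / 3.802×10^-9 = 3.49

Ω = 3.49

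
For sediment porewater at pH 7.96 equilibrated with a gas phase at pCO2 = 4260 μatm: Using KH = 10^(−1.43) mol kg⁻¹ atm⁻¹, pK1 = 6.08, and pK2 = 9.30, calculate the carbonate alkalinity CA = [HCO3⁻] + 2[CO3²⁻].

[CO2*] = KH · pCO2 = 10^(−1.43) × 4260×10^-6 = 1.583×10^-4 mol/kg
α₀ = 1/(1 + K1/[H⁺] + K1K2/[H⁺]²) = 1/(1 + 10^+1.88 + 10^+0.54) = 0.01245
DIC = [CO2*]/α₀ = 1.583×10^-4 / 0.01245 = 12.71 mmol/kg
CA = (α₁ + 2α₂)·DIC = (0.9444 + 2×0.04317) × 12.71 = 13.1 mmol/kg

CA = 13.1 mmol/kg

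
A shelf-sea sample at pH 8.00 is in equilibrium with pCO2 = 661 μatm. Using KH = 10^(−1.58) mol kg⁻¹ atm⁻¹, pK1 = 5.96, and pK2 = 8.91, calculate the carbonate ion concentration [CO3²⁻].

[CO2*] = KH · pCO2 = 10^(−1.58) × 661×10^-6 = 1.739×10^-5 mol/kg
α₀ = 1/(1 + K1/[H⁺] + K1K2/[H⁺]²) = 1/(1 + 10^+2.04 + 10^+1.13) = 0.008056
DIC = [CO2*]/α₀ = 1.739×10^-5 / 0.008056 = 2.158 mmol/kg
[CO3²⁻] = α₂·DIC; α₂ = 0.1087, so [CO3²⁻] = 0.1087 × 2.158 = 0.235 mmol/kg

[CO3²⁻] = 0.235 mmol/kg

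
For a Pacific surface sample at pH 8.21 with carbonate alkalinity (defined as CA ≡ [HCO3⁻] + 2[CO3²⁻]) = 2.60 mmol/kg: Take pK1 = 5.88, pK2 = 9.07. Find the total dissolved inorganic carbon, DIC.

CA = [HCO3⁻] + 2[CO3²⁻] = (α₁ + 2α₂)·DIC
At pH 8.21: [H⁺]/K1 = 10^-2.33 = 0.0046774, K2/[H⁺] = 10^-0.86 = 0.13804
α₁ = 1/(1 + 0.0046774 + 0.13804) = 1/1.1427 = 0.8751; α₂ = α₁·K2/[H⁺] = 0.1208
α₁ + 2α₂ = 1.1167
DIC = CA / (α₁ + 2α₂) = 2.60 / 1.1167 = 2.33 mmol/kg

DIC = 2.33 mmol/kg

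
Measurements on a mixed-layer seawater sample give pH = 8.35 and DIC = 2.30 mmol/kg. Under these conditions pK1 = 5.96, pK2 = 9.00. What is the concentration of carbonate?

α₂ = 1 / (1 + [H⁺]/K2 + [H⁺]²/(K1K2)) = 1 / (1 + 10^+0.65 + 10^-1.74)
   = 1 / (1 + 4.4668 + 0.018197) = 1/5.4850 = 0.1823
[CO3²⁻] = α₂ × DIC = 0.1823 × 2.30 = 0.419 mmol/kg

[CO3²⁻] = 0.419 mmol/kg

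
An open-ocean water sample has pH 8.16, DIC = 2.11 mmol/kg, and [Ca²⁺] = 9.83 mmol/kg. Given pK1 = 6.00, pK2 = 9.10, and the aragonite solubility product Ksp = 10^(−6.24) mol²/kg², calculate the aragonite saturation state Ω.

α₂ = 1 / (1 + [H⁺]/K2 + [H⁺]²/(K1K2)) = 1 / (1 + 10^+0.94 + 10^-1.22)
   = 1 / (1 + 8.7096 + 0.060256) = 1/9.7699 = 0.1024
[CO3²⁻] = α₂ × DIC = 0.1024 × 2.11 = 0.2160 mmol/kg
Ksp = 10^(−6.24) = 5.754×10^-7
Ω = [Ca²⁺][CO3²⁻]/Ksp = (9.83×10^-3)(2.160×10^-4) / 5.754×10^-7 = 3.69

Ω = 3.69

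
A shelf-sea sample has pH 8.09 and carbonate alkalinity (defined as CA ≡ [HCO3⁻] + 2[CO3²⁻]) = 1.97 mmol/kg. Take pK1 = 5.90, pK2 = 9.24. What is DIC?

DIC = 1.86 mmol/kg

CA = [HCO3⁻] + 2[CO3²⁻] = (α₁ + 2α₂)·DIC
At pH 8.09: [H⁺]/K1 = 10^-2.19 = 0.0064565, K2/[H⁺] = 10^-1.15 = 0.070795
α₁ = 1/(1 + 0.0064565 + 0.070795) = 1/1.0773 = 0.9283; α₂ = α₁·K2/[H⁺] = 0.06572
α₁ + 2α₂ = 1.0597
DIC = CA / (α₁ + 2α₂) = 1.97 / 1.0597 = 1.86 mmol/kg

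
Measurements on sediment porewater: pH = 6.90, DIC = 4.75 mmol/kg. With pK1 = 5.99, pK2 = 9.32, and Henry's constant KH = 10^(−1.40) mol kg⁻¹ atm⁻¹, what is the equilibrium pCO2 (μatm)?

α₀ = 1 / (1 + K1/[H⁺] + K1K2/[H⁺]²) = 1 / (1 + 10^+0.91 + 10^-1.51)
   = 1 / (1 + 8.1283 + 0.030903) = 1/9.1592 = 0.1092
[CO2*] = α₀ × DIC = 0.1092 × 4.75 = 0.5186 mmol/kg
pCO2 = [CO2*]/KH = 5.186×10^-4 / 3.981×10^-2 = 1.30×10^4 μatm

pCO2 = 1.30×10^4 μatm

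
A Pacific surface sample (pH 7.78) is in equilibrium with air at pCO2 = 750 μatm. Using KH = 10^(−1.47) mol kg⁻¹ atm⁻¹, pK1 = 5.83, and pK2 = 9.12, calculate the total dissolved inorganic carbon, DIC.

[CO2*] = KH · pCO2 = 10^(−1.47) × 750×10^-6 = 2.541×10^-5 mol/kg
α₀ = 1/(1 + K1/[H⁺] + K1K2/[H⁺]²) = 1/(1 + 10^+1.95 + 10^+0.61) = 0.01062
DIC = [CO2*]/α₀ = 2.541×10^-5 / 0.01062 = 2.39 mmol/kg

DIC = 2.39 mmol/kg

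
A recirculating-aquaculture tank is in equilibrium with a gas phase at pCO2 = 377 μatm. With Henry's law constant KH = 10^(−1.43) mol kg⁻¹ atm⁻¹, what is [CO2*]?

[CO2*] = 14.0 μmol/kg

KH = 10^(−1.43) = 3.715×10^-2 mol kg⁻¹ atm⁻¹
[CO2*] = KH · pCO2 = 3.715×10^-2 × 377×10^-6 atm = 1.40×10^-5 mol/kg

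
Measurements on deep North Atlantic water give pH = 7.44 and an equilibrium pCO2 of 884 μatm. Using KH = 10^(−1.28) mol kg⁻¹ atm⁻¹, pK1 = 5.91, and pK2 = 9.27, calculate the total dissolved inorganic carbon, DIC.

[CO2*] = KH · pCO2 = 10^(−1.28) × 884×10^-6 = 4.639×10^-5 mol/kg
α₀ = 1/(1 + K1/[H⁺] + K1K2/[H⁺]²) = 1/(1 + 10^+1.53 + 10^-0.30) = 0.02826
DIC = [CO2*]/α₀ = 4.639×10^-5 / 0.02826 = 1.64 mmol/kg

DIC = 1.64 mmol/kg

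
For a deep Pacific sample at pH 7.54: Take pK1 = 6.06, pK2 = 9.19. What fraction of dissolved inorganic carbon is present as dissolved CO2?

α₀ = 0.0314

α₀ = 1 / (1 + K1/[H⁺] + K1K2/[H⁺]²) = 1 / (1 + 10^+1.48 + 10^-0.17)
   = 1 / (1 + 30.200 + 0.67608) = 1/31.876 = 0.03137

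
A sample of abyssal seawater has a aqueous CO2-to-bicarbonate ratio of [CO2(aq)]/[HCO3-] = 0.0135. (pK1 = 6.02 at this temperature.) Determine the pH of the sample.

pH = 7.89

From K1 = [H⁺][HCO3-]/[CO2(aq)]:  pH = pK1 − log₁₀([CO2(aq)]/[HCO3-])
log₁₀(0.0135) = -1.870
pH = 6.02 − (-1.870) = 7.89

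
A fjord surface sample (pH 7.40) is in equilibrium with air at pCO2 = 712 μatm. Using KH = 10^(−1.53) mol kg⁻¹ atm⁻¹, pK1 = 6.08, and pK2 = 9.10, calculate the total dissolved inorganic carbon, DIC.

[CO2*] = KH · pCO2 = 10^(−1.53) × 712×10^-6 = 2.101×10^-5 mol/kg
α₀ = 1/(1 + K1/[H⁺] + K1K2/[H⁺]²) = 1/(1 + 10^+1.32 + 10^-0.38) = 0.04482
DIC = [CO2*]/α₀ = 2.101×10^-5 / 0.04482 = 0.469 mmol/kg

DIC = 0.469 mmol/kg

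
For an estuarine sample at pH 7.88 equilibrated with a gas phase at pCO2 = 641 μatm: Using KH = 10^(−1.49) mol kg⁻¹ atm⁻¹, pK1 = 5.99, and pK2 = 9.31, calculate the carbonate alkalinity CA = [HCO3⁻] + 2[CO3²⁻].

[CO2*] = KH · pCO2 = 10^(−1.49) × 641×10^-6 = 2.074×10^-5 mol/kg
α₀ = 1/(1 + K1/[H⁺] + K1K2/[H⁺]²) = 1/(1 + 10^+1.89 + 10^+0.46) = 0.01227
DIC = [CO2*]/α₀ = 2.074×10^-5 / 0.01227 = 1.691 mmol/kg
CA = (α₁ + 2α₂)·DIC = (0.9523 + 2×0.03538) × 1.691 = 1.73 mmol/kg

CA = 1.73 mmol/kg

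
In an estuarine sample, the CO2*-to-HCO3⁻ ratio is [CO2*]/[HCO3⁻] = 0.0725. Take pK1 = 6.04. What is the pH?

From K1 = [H⁺][HCO3⁻]/[CO2*]:  pH = pK1 − log₁₀([CO2*]/[HCO3⁻])
log₁₀(0.0725) = -1.140
pH = 6.04 − (-1.140) = 7.18

pH = 7.18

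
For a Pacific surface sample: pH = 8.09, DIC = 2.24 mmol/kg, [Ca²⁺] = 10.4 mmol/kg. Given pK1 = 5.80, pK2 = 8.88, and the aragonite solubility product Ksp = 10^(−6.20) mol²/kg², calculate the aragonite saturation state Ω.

α₂ = 1 / (1 + [H⁺]/K2 + [H⁺]²/(K1K2)) = 1 / (1 + 10^+0.79 + 10^-1.50)
   = 1 / (1 + 6.1660 + 0.031623) = 1/7.1976 = 0.1389
[CO3²⁻] = α₂ × DIC = 0.1389 × 2.24 = 0.3112 mmol/kg
Ksp = 10^(−6.20) = 6.310×10^-7
Ω = [Ca²⁺][CO3²⁻]/Ksp = (10.4×10^-3)(3.112×10^-4) / 6.310×10^-7 = 5.13

Ω = 5.13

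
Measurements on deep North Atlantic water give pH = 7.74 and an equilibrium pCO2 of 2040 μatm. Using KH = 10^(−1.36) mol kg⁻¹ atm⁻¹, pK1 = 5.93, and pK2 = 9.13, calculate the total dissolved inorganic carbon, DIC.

DIC = 6.07 mmol/kg

[CO2*] = KH · pCO2 = 10^(−1.36) × 2040×10^-6 = 8.905×10^-5 mol/kg
α₀ = 1/(1 + K1/[H⁺] + K1K2/[H⁺]²) = 1/(1 + 10^+1.81 + 10^+0.42) = 0.01466
DIC = [CO2*]/α₀ = 8.905×10^-5 / 0.01466 = 6.07 mmol/kg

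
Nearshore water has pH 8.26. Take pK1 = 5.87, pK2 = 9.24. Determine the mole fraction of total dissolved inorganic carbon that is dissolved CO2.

α₀ = 0.00367

α₀ = 1 / (1 + K1/[H⁺] + K1K2/[H⁺]²) = 1 / (1 + 10^+2.39 + 10^+1.41)
   = 1 / (1 + 245.47 + 25.704) = 1/272.17 = 0.003674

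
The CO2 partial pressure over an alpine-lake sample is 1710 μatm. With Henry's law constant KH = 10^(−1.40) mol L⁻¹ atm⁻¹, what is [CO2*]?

KH = 10^(−1.40) = 3.981×10^-2 mol L⁻¹ atm⁻¹
[CO2*] = KH · pCO2 = 3.981×10^-2 × 1710×10^-6 atm = 6.81×10^-5 mol/L

[CO2*] = 68.1 μmol/L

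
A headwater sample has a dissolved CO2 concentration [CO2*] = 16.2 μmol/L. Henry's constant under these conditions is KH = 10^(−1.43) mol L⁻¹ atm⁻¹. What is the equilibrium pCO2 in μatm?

pCO2 = 436 μatm

KH = 10^(−1.43) = 3.715×10^-2 mol L⁻¹ atm⁻¹
pCO2 = [CO2*]/KH = 16.2×10^-6 / 3.715×10^-2 = 4.36×10^-4 atm = 436 μatm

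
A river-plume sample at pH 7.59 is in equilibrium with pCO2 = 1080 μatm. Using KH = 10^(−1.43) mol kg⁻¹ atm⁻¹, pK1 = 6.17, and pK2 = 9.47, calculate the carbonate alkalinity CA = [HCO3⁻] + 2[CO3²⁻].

CA = 1.08 mmol/kg

[CO2*] = KH · pCO2 = 10^(−1.43) × 1080×10^-6 = 4.013×10^-5 mol/kg
α₀ = 1/(1 + K1/[H⁺] + K1K2/[H⁺]²) = 1/(1 + 10^+1.42 + 10^-0.46) = 0.03617
DIC = [CO2*]/α₀ = 4.013×10^-5 / 0.03617 = 1.109 mmol/kg
CA = (α₁ + 2α₂)·DIC = (0.9513 + 2×0.01254) × 1.109 = 1.08 mmol/kg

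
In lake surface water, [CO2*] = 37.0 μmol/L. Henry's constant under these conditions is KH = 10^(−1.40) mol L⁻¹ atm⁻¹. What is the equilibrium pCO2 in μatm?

pCO2 = 929 μatm

KH = 10^(−1.40) = 3.981×10^-2 mol L⁻¹ atm⁻¹
pCO2 = [CO2*]/KH = 37.0×10^-6 / 3.981×10^-2 = 9.29×10^-4 atm = 929 μatm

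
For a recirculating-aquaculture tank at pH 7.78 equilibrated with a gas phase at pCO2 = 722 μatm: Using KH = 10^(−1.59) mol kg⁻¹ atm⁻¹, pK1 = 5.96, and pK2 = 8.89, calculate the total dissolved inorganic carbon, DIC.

[CO2*] = KH · pCO2 = 10^(−1.59) × 722×10^-6 = 1.856×10^-5 mol/kg
α₀ = 1/(1 + K1/[H⁺] + K1K2/[H⁺]²) = 1/(1 + 10^+1.82 + 10^+0.71) = 0.01385
DIC = [CO2*]/α₀ = 1.856×10^-5 / 0.01385 = 1.34 mmol/kg

DIC = 1.34 mmol/kg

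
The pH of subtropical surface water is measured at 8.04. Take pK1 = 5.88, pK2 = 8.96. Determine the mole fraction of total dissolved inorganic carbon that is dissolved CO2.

α₀ = 0.00614

α₀ = 1 / (1 + K1/[H⁺] + K1K2/[H⁺]²) = 1 / (1 + 10^+2.16 + 10^+1.24)
   = 1 / (1 + 144.54 + 17.378) = 1/162.92 = 0.006138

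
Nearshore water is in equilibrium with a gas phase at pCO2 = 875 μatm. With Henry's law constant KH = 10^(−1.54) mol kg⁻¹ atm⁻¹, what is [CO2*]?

[CO2*] = 25.2 μmol/kg

KH = 10^(−1.54) = 2.884×10^-2 mol kg⁻¹ atm⁻¹
[CO2*] = KH · pCO2 = 2.884×10^-2 × 875×10^-6 atm = 2.52×10^-5 mol/kg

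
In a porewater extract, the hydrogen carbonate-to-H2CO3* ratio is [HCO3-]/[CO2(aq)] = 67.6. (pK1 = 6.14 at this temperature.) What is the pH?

pH = 7.97

From K1 = [H⁺][HCO3-]/[CO2(aq)]:  pH = pK1 + log₁₀([HCO3-]/[CO2(aq)])
log₁₀(67.6) = +1.830
pH = 6.14 + (+1.830) = 7.97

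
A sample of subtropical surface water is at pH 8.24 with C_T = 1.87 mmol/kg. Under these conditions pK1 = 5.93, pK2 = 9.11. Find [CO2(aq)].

[CO2*] = 8.04 μmol/kg

α₀ = 1 / (1 + K1/[H⁺] + K1K2/[H⁺]²) = 1 / (1 + 10^+2.31 + 10^+1.44)
   = 1 / (1 + 204.17 + 27.542) = 1/232.72 = 0.004297
[CO2*] = α₀ × DIC = 0.004297 × 1.87 = 0.00804 mmol/kg = 8.04 μmol/kg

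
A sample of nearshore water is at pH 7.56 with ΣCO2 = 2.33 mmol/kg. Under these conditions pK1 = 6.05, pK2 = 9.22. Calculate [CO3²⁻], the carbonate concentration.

[CO3²⁻] = 0.0484 mmol/kg

α₂ = 1 / (1 + [H⁺]/K2 + [H⁺]²/(K1K2)) = 1 / (1 + 10^+1.66 + 10^+0.15)
   = 1 / (1 + 45.709 + 1.4125) = 1/48.121 = 0.02078
[CO3²⁻] = α₂ × DIC = 0.02078 × 2.33 = 0.0484 mmol/kg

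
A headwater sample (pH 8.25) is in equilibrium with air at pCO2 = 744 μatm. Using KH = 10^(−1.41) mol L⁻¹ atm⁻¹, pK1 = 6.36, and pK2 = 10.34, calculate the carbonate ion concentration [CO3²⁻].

[CO3²⁻] = 18.3 μmol/L

[CO2*] = KH · pCO2 = 10^(−1.41) × 744×10^-6 = 2.894×10^-5 mol/L
α₀ = 1/(1 + K1/[H⁺] + K1K2/[H⁺]²) = 1/(1 + 10^+1.89 + 10^-0.20) = 0.01262
DIC = [CO2*]/α₀ = 2.894×10^-5 / 0.01262 = 2.294 mmol/L
[CO3²⁻] = α₂·DIC; α₂ = 0.007961, so [CO3²⁻] = 0.007961 × 2.294 = 0.0183 mmol/L = 18.3 μmol/L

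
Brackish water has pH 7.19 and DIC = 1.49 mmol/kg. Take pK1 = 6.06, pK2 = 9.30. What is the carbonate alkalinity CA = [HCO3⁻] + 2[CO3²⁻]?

CA = 1.40 mmol/kg

CA = [HCO3⁻] + 2[CO3²⁻] = (α₁ + 2α₂)·DIC
At pH 7.19: [H⁺]/K1 = 10^-1.13 = 0.074131, K2/[H⁺] = 10^-2.11 = 0.0077625
α₁ = 1/(1 + 0.074131 + 0.0077625) = 1/1.0819 = 0.9243; α₂ = α₁·K2/[H⁺] = 0.007175
α₁ + 2α₂ = 0.9387
CA = 0.9387 × 1.49 = 1.40 mmol/kg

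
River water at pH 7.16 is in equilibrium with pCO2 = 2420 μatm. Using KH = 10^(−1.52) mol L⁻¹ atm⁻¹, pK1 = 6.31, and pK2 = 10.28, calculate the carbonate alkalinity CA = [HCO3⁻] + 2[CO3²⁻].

[CO2*] = KH · pCO2 = 10^(−1.52) × 2420×10^-6 = 7.308×10^-5 mol/L
α₀ = 1/(1 + K1/[H⁺] + K1K2/[H⁺]²) = 1/(1 + 10^+0.85 + 10^-2.27) = 0.1237
DIC = [CO2*]/α₀ = 7.308×10^-5 / 0.1237 = 0.5909 mmol/L
CA = (α₁ + 2α₂)·DIC = (0.8756 + 2×0.0006642) × 0.5909 = 0.518 mmol/L

CA = 0.518 mmol/L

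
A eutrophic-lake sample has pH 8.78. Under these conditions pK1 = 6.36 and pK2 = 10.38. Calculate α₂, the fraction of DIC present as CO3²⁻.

α₂ = 1 / (1 + [H⁺]/K2 + [H⁺]²/(K1K2)) = 1 / (1 + 10^+1.60 + 10^-0.82)
   = 1 / (1 + 39.811 + 0.15136) = 1/40.962 = 0.02441

α₂ = 0.0244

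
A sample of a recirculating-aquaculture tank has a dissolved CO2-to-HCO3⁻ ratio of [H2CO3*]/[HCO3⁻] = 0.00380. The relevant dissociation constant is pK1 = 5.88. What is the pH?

From K1 = [H⁺][HCO3⁻]/[H2CO3*]:  pH = pK1 − log₁₀([H2CO3*]/[HCO3⁻])
log₁₀(0.00380) = -2.420
pH = 5.88 − (-2.420) = 8.30

pH = 8.30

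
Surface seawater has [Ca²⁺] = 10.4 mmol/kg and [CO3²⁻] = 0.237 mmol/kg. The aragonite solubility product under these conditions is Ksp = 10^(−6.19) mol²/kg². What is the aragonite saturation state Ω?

Ω = 3.82

Ksp = 10^(−6.19) = 6.457×10^-7
Ω = [Ca²⁺][CO3²⁻]/Ksp = (10.4×10^-3)(0.237×10^-3) / 6.457×10^-7 = 3.82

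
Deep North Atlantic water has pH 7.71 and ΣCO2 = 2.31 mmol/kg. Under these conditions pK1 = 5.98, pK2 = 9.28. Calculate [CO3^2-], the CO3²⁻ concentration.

α₂ = 1 / (1 + [H⁺]/K2 + [H⁺]²/(K1K2)) = 1 / (1 + 10^+1.57 + 10^-0.16)
   = 1 / (1 + 37.154 + 0.69183) = 1/38.845 = 0.02574
[CO3²⁻] = α₂ × DIC = 0.02574 × 2.31 = 0.0595 mmol/kg

[CO3²⁻] = 0.0595 mmol/kg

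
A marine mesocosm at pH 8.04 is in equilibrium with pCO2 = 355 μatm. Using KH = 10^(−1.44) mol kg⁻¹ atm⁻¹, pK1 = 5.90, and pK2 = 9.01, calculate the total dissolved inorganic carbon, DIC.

[CO2*] = KH · pCO2 = 10^(−1.44) × 355×10^-6 = 1.289×10^-5 mol/kg
α₀ = 1/(1 + K1/[H⁺] + K1K2/[H⁺]²) = 1/(1 + 10^+2.14 + 10^+1.17) = 0.006501
DIC = [CO2*]/α₀ = 1.289×10^-5 / 0.006501 = 1.98 mmol/kg

DIC = 1.98 mmol/kg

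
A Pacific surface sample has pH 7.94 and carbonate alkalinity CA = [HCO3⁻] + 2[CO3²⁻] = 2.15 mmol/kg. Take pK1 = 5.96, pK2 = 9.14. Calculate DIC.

DIC = 2.05 mmol/kg

CA = [HCO3⁻] + 2[CO3²⁻] = (α₁ + 2α₂)·DIC
At pH 7.94: [H⁺]/K1 = 10^-1.98 = 0.010471, K2/[H⁺] = 10^-1.20 = 0.063096
α₁ = 1/(1 + 0.010471 + 0.063096) = 1/1.0736 = 0.9315; α₂ = α₁·K2/[H⁺] = 0.05877
α₁ + 2α₂ = 1.0490
DIC = CA / (α₁ + 2α₂) = 2.15 / 1.0490 = 2.05 mmol/kg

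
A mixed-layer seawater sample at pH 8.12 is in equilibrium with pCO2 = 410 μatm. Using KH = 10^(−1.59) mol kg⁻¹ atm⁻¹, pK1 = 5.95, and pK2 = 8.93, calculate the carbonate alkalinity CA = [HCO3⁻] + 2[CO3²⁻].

[CO2*] = KH · pCO2 = 10^(−1.59) × 410×10^-6 = 1.054×10^-5 mol/kg
α₀ = 1/(1 + K1/[H⁺] + K1K2/[H⁺]²) = 1/(1 + 10^+2.17 + 10^+1.36) = 0.005820
DIC = [CO2*]/α₀ = 1.054×10^-5 / 0.005820 = 1.811 mmol/kg
CA = (α₁ + 2α₂)·DIC = (0.8609 + 2×0.1333) × 1.811 = 2.04 mmol/kg

CA = 2.04 mmol/kg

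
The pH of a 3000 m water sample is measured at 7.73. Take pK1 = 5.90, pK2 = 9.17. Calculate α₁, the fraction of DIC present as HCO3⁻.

α₁ = 0.951

α₁ = 1 / (1 + [H⁺]/K1 + K2/[H⁺]) = 1 / (1 + 10^-1.83 + 10^-1.44)
   = 1 / (1 + 0.014791 + 0.036308) = 1/1.0511 = 0.9514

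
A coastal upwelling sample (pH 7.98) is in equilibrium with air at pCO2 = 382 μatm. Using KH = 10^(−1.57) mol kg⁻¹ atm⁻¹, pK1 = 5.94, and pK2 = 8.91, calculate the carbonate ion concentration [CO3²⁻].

[CO2*] = KH · pCO2 = 10^(−1.57) × 382×10^-6 = 1.028×10^-5 mol/kg
α₀ = 1/(1 + K1/[H⁺] + K1K2/[H⁺]²) = 1/(1 + 10^+2.04 + 10^+1.11) = 0.008095
DIC = [CO2*]/α₀ = 1.028×10^-5 / 0.008095 = 1.270 mmol/kg
[CO3²⁻] = α₂·DIC; α₂ = 0.1043, so [CO3²⁻] = 0.1043 × 1.270 = 0.132 mmol/kg

[CO3²⁻] = 0.132 mmol/kg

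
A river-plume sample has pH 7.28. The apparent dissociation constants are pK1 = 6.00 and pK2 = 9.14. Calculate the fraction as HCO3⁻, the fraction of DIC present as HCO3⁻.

α₁ = 0.938

α₁ = 1 / (1 + [H⁺]/K1 + K2/[H⁺]) = 1 / (1 + 10^-1.28 + 10^-1.86)
   = 1 / (1 + 0.052481 + 0.013804) = 1/1.0663 = 0.9378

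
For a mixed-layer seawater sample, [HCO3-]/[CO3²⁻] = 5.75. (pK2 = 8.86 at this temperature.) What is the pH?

pH = 8.10

From K2 = [H⁺][CO3²⁻]/[HCO3-]:  pH = pK2 − log₁₀([HCO3-]/[CO3²⁻])
log₁₀(5.75) = +0.760
pH = 8.86 − (+0.760) = 8.10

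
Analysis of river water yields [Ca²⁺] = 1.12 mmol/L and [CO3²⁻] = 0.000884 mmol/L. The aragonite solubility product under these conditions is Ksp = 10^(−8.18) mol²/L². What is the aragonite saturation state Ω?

Ksp = 10^(−8.18) = 6.607×10^-9
Ω = [Ca²⁺][CO3²⁻]/Ksp = (1.12×10^-3)(0.000884×10^-3) / 6.607×10^-9 = 0.150

Ω = 0.150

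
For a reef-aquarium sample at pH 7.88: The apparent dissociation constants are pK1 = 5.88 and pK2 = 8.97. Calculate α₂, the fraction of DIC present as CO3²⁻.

α₂ = 0.0745

α₂ = 1 / (1 + [H⁺]/K2 + [H⁺]²/(K1K2)) = 1 / (1 + 10^+1.09 + 10^-0.91)
   = 1 / (1 + 12.303 + 0.12303) = 1/13.426 = 0.07448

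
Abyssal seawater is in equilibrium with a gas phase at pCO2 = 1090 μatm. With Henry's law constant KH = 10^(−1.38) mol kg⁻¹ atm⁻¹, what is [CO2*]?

KH = 10^(−1.38) = 4.169×10^-2 mol kg⁻¹ atm⁻¹
[CO2*] = KH · pCO2 = 4.169×10^-2 × 1090×10^-6 atm = 4.54×10^-5 mol/kg

[CO2*] = 45.4 μmol/kg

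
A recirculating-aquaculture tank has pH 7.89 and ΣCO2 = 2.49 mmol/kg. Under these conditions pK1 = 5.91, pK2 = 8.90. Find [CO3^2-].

[CO3²⁻] = 0.220 mmol/kg

α₂ = 1 / (1 + [H⁺]/K2 + [H⁺]²/(K1K2)) = 1 / (1 + 10^+1.01 + 10^-0.97)
   = 1 / (1 + 10.233 + 0.10715) = 1/11.340 = 0.08818
[CO3²⁻] = α₂ × DIC = 0.08818 × 2.49 = 0.220 mmol/kg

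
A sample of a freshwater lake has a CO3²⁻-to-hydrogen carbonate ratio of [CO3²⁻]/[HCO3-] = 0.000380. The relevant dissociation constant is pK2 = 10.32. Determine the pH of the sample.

From K2 = [H⁺][CO3²⁻]/[HCO3-]:  pH = pK2 + log₁₀([CO3²⁻]/[HCO3-])
log₁₀(0.000380) = -3.420
pH = 10.32 + (-3.420) = 6.90

pH = 6.90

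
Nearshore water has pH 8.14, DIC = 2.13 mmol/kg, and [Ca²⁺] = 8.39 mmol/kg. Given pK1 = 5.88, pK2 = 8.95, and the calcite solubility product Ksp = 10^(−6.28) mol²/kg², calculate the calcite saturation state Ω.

α₂ = 1 / (1 + [H⁺]/K2 + [H⁺]²/(K1K2)) = 1 / (1 + 10^+0.81 + 10^-1.45)
   = 1 / (1 + 6.4565 + 0.035481) = 1/7.4920 = 0.1335
[CO3²⁻] = α₂ × DIC = 0.1335 × 2.13 = 0.2843 mmol/kg
Ksp = 10^(−6.28) = 5.248×10^-7
Ω = [Ca²⁺][CO3²⁻]/Ksp = (8.39×10^-3)(2.843×10^-4) / 5.248×10^-7 = 4.55

Ω = 4.55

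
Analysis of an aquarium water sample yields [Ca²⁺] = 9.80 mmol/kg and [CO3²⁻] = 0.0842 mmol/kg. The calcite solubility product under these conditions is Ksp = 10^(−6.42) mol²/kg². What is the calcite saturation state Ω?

Ω = 2.17

Ksp = 10^(−6.42) = 3.802×10^-7
Ω = [Ca²⁺][CO3²⁻]/Ksp = (9.80×10^-3)(0.0842×10^-3) / 3.802×10^-7 = 2.17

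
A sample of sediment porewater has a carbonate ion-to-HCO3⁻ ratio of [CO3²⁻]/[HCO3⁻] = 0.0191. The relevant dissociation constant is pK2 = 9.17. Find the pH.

From K2 = [H⁺][CO3²⁻]/[HCO3⁻]:  pH = pK2 + log₁₀([CO3²⁻]/[HCO3⁻])
log₁₀(0.0191) = -1.719
pH = 9.17 + (-1.719) = 7.45

pH = 7.45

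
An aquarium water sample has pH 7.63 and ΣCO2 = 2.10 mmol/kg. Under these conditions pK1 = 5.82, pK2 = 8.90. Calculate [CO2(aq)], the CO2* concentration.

[CO2*] = 0.0304 mmol/kg

α₀ = 1 / (1 + K1/[H⁺] + K1K2/[H⁺]²) = 1 / (1 + 10^+1.81 + 10^+0.54)
   = 1 / (1 + 64.565 + 3.4674) = 1/69.033 = 0.01449
[CO2*] = α₀ × DIC = 0.01449 × 2.10 = 0.0304 mmol/kg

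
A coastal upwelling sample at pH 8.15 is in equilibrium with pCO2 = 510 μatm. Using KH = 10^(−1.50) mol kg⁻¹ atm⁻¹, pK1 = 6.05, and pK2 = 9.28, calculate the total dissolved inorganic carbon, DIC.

DIC = 2.20 mmol/kg

[CO2*] = KH · pCO2 = 10^(−1.50) × 510×10^-6 = 1.613×10^-5 mol/kg
α₀ = 1/(1 + K1/[H⁺] + K1K2/[H⁺]²) = 1/(1 + 10^+2.10 + 10^+0.97) = 0.007341
DIC = [CO2*]/α₀ = 1.613×10^-5 / 0.007341 = 2.20 mmol/kg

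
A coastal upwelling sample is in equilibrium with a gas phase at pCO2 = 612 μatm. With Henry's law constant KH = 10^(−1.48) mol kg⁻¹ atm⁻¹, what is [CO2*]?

[CO2*] = 20.3 μmol/kg

KH = 10^(−1.48) = 3.311×10^-2 mol kg⁻¹ atm⁻¹
[CO2*] = KH · pCO2 = 3.311×10^-2 × 612×10^-6 atm = 2.03×10^-5 mol/kg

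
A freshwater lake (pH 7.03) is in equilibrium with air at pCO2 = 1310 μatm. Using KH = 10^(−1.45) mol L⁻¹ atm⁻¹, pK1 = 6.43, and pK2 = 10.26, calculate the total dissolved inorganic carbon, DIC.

DIC = 0.232 mmol/L

[CO2*] = KH · pCO2 = 10^(−1.45) × 1310×10^-6 = 4.648×10^-5 mol/L
α₀ = 1/(1 + K1/[H⁺] + K1K2/[H⁺]²) = 1/(1 + 10^+0.60 + 10^-2.63) = 0.2007
DIC = [CO2*]/α₀ = 4.648×10^-5 / 0.2007 = 0.232 mmol/L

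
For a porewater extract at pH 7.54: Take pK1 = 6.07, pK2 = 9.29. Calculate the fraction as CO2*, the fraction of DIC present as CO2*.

α₀ = 1 / (1 + K1/[H⁺] + K1K2/[H⁺]²) = 1 / (1 + 10^+1.47 + 10^-0.28)
   = 1 / (1 + 29.512 + 0.52481) = 1/31.037 = 0.03222

α₀ = 0.0322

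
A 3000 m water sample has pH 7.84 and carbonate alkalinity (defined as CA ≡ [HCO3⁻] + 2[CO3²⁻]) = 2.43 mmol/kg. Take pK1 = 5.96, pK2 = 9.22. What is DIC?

CA = [HCO3⁻] + 2[CO3²⁻] = (α₁ + 2α₂)·DIC
At pH 7.84: [H⁺]/K1 = 10^-1.88 = 0.013183, K2/[H⁺] = 10^-1.38 = 0.041687
α₁ = 1/(1 + 0.013183 + 0.041687) = 1/1.0549 = 0.9480; α₂ = α₁·K2/[H⁺] = 0.03952
α₁ + 2α₂ = 1.0270
DIC = CA / (α₁ + 2α₂) = 2.43 / 1.0270 = 2.37 mmol/kg

DIC = 2.37 mmol/kg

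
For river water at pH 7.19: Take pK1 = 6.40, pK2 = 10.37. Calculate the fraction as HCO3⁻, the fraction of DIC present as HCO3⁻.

α₁ = 1 / (1 + [H⁺]/K1 + K2/[H⁺]) = 1 / (1 + 10^-0.79 + 10^-3.18)
   = 1 / (1 + 0.16218 + 0.00066069) = 1/1.1628 = 0.8600

α₁ = 0.860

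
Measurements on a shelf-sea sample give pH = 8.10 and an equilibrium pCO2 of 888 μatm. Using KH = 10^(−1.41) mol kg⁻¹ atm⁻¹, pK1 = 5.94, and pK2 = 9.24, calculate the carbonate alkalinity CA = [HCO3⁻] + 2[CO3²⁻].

CA = 5.72 mmol/kg

[CO2*] = KH · pCO2 = 10^(−1.41) × 888×10^-6 = 3.455×10^-5 mol/kg
α₀ = 1/(1 + K1/[H⁺] + K1K2/[H⁺]²) = 1/(1 + 10^+2.16 + 10^+1.02) = 0.006410
DIC = [CO2*]/α₀ = 3.455×10^-5 / 0.006410 = 5.390 mmol/kg
CA = (α₁ + 2α₂)·DIC = (0.9265 + 2×0.06712) × 5.390 = 5.72 mmol/kg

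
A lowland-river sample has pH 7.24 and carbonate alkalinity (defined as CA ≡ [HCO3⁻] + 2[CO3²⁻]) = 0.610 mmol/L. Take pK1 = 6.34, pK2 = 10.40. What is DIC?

CA = [HCO3⁻] + 2[CO3²⁻] = (α₁ + 2α₂)·DIC
At pH 7.24: [H⁺]/K1 = 10^-0.90 = 0.12589, K2/[H⁺] = 10^-3.16 = 0.00069183
α₁ = 1/(1 + 0.12589 + 0.00069183) = 1/1.1266 = 0.8876; α₂ = α₁·K2/[H⁺] = 0.0006141
α₁ + 2α₂ = 0.8889
DIC = CA / (α₁ + 2α₂) = 0.610 / 0.8889 = 0.686 mmol/L

DIC = 0.686 mmol/L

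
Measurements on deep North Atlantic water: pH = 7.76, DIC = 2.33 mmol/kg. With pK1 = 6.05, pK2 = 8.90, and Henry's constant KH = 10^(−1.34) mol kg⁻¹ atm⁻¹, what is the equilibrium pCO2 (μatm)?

α₀ = 1 / (1 + K1/[H⁺] + K1K2/[H⁺]²) = 1 / (1 + 10^+1.71 + 10^+0.57)
   = 1 / (1 + 51.286 + 3.7154) = 1/56.001 = 0.01786
[CO2*] = α₀ × DIC = 0.01786 × 2.33 = 0.04161 mmol/kg
pCO2 = [CO2*]/KH = 4.161×10^-5 / 4.571×10^-2 = 910 μatm

pCO2 = 910 μatm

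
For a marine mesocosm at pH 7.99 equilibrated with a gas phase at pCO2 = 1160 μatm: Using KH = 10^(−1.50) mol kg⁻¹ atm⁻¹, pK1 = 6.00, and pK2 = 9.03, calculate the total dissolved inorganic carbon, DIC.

DIC = 3.95 mmol/kg

[CO2*] = KH · pCO2 = 10^(−1.50) × 1160×10^-6 = 3.668×10^-5 mol/kg
α₀ = 1/(1 + K1/[H⁺] + K1K2/[H⁺]²) = 1/(1 + 10^+1.99 + 10^+0.95) = 0.009291
DIC = [CO2*]/α₀ = 3.668×10^-5 / 0.009291 = 3.95 mmol/kg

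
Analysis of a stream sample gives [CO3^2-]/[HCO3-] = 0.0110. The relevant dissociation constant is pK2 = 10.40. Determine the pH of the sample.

From K2 = [H⁺][CO3^2-]/[HCO3-]:  pH = pK2 + log₁₀([CO3^2-]/[HCO3-])
log₁₀(0.0110) = -1.959
pH = 10.40 + (-1.959) = 8.44

pH = 8.44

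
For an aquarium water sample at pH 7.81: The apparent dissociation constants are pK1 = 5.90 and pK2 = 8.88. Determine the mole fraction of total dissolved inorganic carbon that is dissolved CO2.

α₀ = 1 / (1 + K1/[H⁺] + K1K2/[H⁺]²) = 1 / (1 + 10^+1.91 + 10^+0.84)
   = 1 / (1 + 81.283 + 6.9183) = 1/89.201 = 0.01121

α₀ = 0.0112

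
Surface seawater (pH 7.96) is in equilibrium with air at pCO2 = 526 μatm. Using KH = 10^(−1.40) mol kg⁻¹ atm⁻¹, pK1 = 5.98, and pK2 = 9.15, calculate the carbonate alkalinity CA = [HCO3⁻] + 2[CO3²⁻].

[CO2*] = KH · pCO2 = 10^(−1.40) × 526×10^-6 = 2.094×10^-5 mol/kg
α₀ = 1/(1 + K1/[H⁺] + K1K2/[H⁺]²) = 1/(1 + 10^+1.98 + 10^+0.79) = 0.009740
DIC = [CO2*]/α₀ = 2.094×10^-5 / 0.009740 = 2.150 mmol/kg
CA = (α₁ + 2α₂)·DIC = (0.9302 + 2×0.06006) × 2.150 = 2.26 mmol/kg

CA = 2.26 mmol/kg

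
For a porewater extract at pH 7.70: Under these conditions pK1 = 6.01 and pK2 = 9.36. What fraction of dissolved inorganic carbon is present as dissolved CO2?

α₀ = 0.0196

α₀ = 1 / (1 + K1/[H⁺] + K1K2/[H⁺]²) = 1 / (1 + 10^+1.69 + 10^+0.03)
   = 1 / (1 + 48.978 + 1.0715) = 1/51.049 = 0.01959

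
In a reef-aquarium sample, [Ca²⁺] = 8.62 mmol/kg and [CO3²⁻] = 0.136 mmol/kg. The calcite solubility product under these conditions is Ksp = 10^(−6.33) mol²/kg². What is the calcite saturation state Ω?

Ksp = 10^(−6.33) = 4.677×10^-7
Ω = [Ca²⁺][CO3²⁻]/Ksp = (8.62×10^-3)(0.136×10^-3) / 4.677×10^-7 = 2.51

Ω = 2.51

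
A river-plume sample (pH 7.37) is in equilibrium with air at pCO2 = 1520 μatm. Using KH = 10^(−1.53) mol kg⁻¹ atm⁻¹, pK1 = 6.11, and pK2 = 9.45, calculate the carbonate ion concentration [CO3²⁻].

[CO3²⁻] = 6.79 μmol/kg

[CO2*] = KH · pCO2 = 10^(−1.53) × 1520×10^-6 = 4.486×10^-5 mol/kg
α₀ = 1/(1 + K1/[H⁺] + K1K2/[H⁺]²) = 1/(1 + 10^+1.26 + 10^-0.82) = 0.05168
DIC = [CO2*]/α₀ = 4.486×10^-5 / 0.05168 = 0.8679 mmol/kg
[CO3²⁻] = α₂·DIC; α₂ = 0.007823, so [CO3²⁻] = 0.007823 × 0.8679 = 0.00679 mmol/kg = 6.79 μmol/kg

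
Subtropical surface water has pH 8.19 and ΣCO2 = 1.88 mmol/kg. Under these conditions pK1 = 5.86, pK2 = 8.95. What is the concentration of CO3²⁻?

α₂ = 1 / (1 + [H⁺]/K2 + [H⁺]²/(K1K2)) = 1 / (1 + 10^+0.76 + 10^-1.57)
   = 1 / (1 + 5.7544 + 0.026915) = 1/6.7813 = 0.1475
[CO3²⁻] = α₂ × DIC = 0.1475 × 1.88 = 0.277 mmol/kg

[CO3²⁻] = 0.277 mmol/kg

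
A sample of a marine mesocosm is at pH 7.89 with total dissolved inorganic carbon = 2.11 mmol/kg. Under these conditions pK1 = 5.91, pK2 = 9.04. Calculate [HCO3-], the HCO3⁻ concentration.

[HCO3⁻] = 1.95 mmol/kg

α₁ = 1 / (1 + [H⁺]/K1 + K2/[H⁺]) = 1 / (1 + 10^-1.98 + 10^-1.15)
   = 1 / (1 + 0.010471 + 0.070795) = 1/1.0813 = 0.9248
[HCO3⁻] = α₁ × DIC = 0.9248 × 2.11 = 1.95 mmol/kg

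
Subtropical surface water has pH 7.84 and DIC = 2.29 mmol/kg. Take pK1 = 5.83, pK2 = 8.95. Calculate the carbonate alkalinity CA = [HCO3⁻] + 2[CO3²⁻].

CA = 2.43 mmol/kg

CA = [HCO3⁻] + 2[CO3²⁻] = (α₁ + 2α₂)·DIC
At pH 7.84: [H⁺]/K1 = 10^-2.01 = 0.0097724, K2/[H⁺] = 10^-1.11 = 0.077625
α₁ = 1/(1 + 0.0097724 + 0.077625) = 1/1.0874 = 0.9196; α₂ = α₁·K2/[H⁺] = 0.07139
α₁ + 2α₂ = 1.0624
CA = 1.0624 × 2.29 = 2.43 mmol/kg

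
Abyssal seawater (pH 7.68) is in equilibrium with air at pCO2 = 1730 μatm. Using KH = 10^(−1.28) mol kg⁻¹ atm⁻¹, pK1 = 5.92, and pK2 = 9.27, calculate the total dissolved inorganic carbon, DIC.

[CO2*] = KH · pCO2 = 10^(−1.28) × 1730×10^-6 = 9.079×10^-5 mol/kg
α₀ = 1/(1 + K1/[H⁺] + K1K2/[H⁺]²) = 1/(1 + 10^+1.76 + 10^+0.17) = 0.01666
DIC = [CO2*]/α₀ = 9.079×10^-5 / 0.01666 = 5.45 mmol/kg

DIC = 5.45 mmol/kg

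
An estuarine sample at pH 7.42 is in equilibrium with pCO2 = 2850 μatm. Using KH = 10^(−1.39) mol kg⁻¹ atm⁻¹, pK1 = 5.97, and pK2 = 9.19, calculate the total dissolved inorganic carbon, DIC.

DIC = 3.44 mmol/kg

[CO2*] = KH · pCO2 = 10^(−1.39) × 2850×10^-6 = 1.161×10^-4 mol/kg
α₀ = 1/(1 + K1/[H⁺] + K1K2/[H⁺]²) = 1/(1 + 10^+1.45 + 10^-0.32) = 0.03371
DIC = [CO2*]/α₀ = 1.161×10^-4 / 0.03371 = 3.44 mmol/kg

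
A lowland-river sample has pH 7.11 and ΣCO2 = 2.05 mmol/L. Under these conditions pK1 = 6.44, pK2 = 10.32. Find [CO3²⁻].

[CO3²⁻] = 1.04 μmol/L

α₂ = 1 / (1 + [H⁺]/K2 + [H⁺]²/(K1K2)) = 1 / (1 + 10^+3.21 + 10^+2.54)
   = 1 / (1 + 1621.8 + 346.74) = 1/1969.5 = 0.0005077
[CO3²⁻] = α₂ × DIC = 0.0005077 × 2.05 = 0.00104 mmol/L = 1.04 μmol/L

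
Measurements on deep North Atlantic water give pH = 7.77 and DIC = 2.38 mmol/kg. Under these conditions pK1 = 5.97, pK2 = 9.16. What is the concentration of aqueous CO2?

α₀ = 1 / (1 + K1/[H⁺] + K1K2/[H⁺]²) = 1 / (1 + 10^+1.80 + 10^+0.41)
   = 1 / (1 + 63.096 + 2.5704) = 1/66.666 = 0.01500
[CO2*] = α₀ × DIC = 0.01500 × 2.38 = 0.0357 mmol/kg

[CO2*] = 0.0357 mmol/kg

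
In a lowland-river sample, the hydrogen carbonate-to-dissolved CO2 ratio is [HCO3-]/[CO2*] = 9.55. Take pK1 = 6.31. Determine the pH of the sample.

From K1 = [H⁺][HCO3-]/[CO2*]:  pH = pK1 + log₁₀([HCO3-]/[CO2*])
log₁₀(9.55) = +0.980
pH = 6.31 + (+0.980) = 7.29

pH = 7.29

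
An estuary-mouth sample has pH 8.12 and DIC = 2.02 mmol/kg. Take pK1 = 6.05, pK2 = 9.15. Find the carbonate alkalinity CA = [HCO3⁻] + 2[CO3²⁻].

CA = 2.18 mmol/kg

CA = [HCO3⁻] + 2[CO3²⁻] = (α₁ + 2α₂)·DIC
At pH 8.12: [H⁺]/K1 = 10^-2.07 = 0.0085114, K2/[H⁺] = 10^-1.03 = 0.093325
α₁ = 1/(1 + 0.0085114 + 0.093325) = 1/1.1018 = 0.9076; α₂ = α₁·K2/[H⁺] = 0.08470
α₁ + 2α₂ = 1.0770
CA = 1.0770 × 2.02 = 2.18 mmol/kg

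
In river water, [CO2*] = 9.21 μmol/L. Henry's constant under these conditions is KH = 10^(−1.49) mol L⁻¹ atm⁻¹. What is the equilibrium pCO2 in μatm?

pCO2 = 285 μatm

KH = 10^(−1.49) = 3.236×10^-2 mol L⁻¹ atm⁻¹
pCO2 = [CO2*]/KH = 9.21×10^-6 / 3.236×10^-2 = 2.85×10^-4 atm = 285 μatm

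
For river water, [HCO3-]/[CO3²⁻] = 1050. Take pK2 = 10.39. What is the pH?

pH = 7.37

From K2 = [H⁺][CO3²⁻]/[HCO3-]:  pH = pK2 − log₁₀([HCO3-]/[CO3²⁻])
log₁₀(1050) = +3.021
pH = 10.39 − (+3.021) = 7.37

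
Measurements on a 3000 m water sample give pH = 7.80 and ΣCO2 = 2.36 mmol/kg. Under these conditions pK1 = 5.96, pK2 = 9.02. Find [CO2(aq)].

[CO2*] = 0.0317 mmol/kg

α₀ = 1 / (1 + K1/[H⁺] + K1K2/[H⁺]²) = 1 / (1 + 10^+1.84 + 10^+0.62)
   = 1 / (1 + 69.183 + 4.1687) = 1/74.352 = 0.01345
[CO2*] = α₀ × DIC = 0.01345 × 2.36 = 0.0317 mmol/kg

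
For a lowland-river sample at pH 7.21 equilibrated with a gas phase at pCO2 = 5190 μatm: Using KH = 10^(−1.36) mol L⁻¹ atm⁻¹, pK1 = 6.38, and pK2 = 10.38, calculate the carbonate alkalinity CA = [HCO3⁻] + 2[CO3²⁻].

CA = 1.53 mmol/L

[CO2*] = KH · pCO2 = 10^(−1.36) × 5190×10^-6 = 2.266×10^-4 mol/L
α₀ = 1/(1 + K1/[H⁺] + K1K2/[H⁺]²) = 1/(1 + 10^+0.83 + 10^-2.34) = 0.1288
DIC = [CO2*]/α₀ = 2.266×10^-4 / 0.1288 = 1.759 mmol/L
CA = (α₁ + 2α₂)·DIC = (0.8706 + 2×0.0005886) × 1.759 = 1.53 mmol/L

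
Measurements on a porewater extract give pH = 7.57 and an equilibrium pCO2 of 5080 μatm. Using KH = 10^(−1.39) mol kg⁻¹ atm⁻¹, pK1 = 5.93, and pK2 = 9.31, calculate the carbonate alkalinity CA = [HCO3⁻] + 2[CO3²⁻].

[CO2*] = KH · pCO2 = 10^(−1.39) × 5080×10^-6 = 2.069×10^-4 mol/kg
α₀ = 1/(1 + K1/[H⁺] + K1K2/[H⁺]²) = 1/(1 + 10^+1.64 + 10^-0.10) = 0.02200
DIC = [CO2*]/α₀ = 2.069×10^-4 / 0.02200 = 9.405 mmol/kg
CA = (α₁ + 2α₂)·DIC = (0.9605 + 2×0.01748) × 9.405 = 9.36 mmol/kg

CA = 9.36 mmol/kg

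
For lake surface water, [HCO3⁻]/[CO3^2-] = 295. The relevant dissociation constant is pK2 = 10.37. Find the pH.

From K2 = [H⁺][CO3^2-]/[HCO3⁻]:  pH = pK2 − log₁₀([HCO3⁻]/[CO3^2-])
log₁₀(295) = +2.470
pH = 10.37 − (+2.470) = 7.90

pH = 7.90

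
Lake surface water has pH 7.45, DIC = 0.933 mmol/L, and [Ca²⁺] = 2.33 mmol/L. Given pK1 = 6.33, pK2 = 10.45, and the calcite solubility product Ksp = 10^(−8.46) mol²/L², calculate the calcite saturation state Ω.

α₂ = 1 / (1 + [H⁺]/K2 + [H⁺]²/(K1K2)) = 1 / (1 + 10^+3.00 + 10^+1.88)
   = 1 / (1 + 1000.0 + 75.858) = 1/1076.9 = 0.0009286
[CO3²⁻] = α₂ × DIC = 0.0009286 × 0.933 = 0.0008664 mmol/L = 0.8664 μmol/L
Ksp = 10^(−8.46) = 3.467×10^-9
Ω = [Ca²⁺][CO3²⁻]/Ksp = (2.33×10^-3)(8.664×10^-7) / 3.467×10^-9 = 0.582

Ω = 0.582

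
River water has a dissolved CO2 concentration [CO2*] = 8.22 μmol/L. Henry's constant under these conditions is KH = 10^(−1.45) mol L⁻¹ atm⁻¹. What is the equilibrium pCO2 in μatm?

KH = 10^(−1.45) = 3.548×10^-2 mol L⁻¹ atm⁻¹
pCO2 = [CO2*]/KH = 8.22×10^-6 / 3.548×10^-2 = 2.32×10^-4 atm = 232 μatm

pCO2 = 232 μatm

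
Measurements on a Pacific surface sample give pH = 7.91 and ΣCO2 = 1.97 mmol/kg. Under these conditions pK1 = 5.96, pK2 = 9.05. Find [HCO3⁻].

[HCO3⁻] = 1.82 mmol/kg

α₁ = 1 / (1 + [H⁺]/K1 + K2/[H⁺]) = 1 / (1 + 10^-1.95 + 10^-1.14)
   = 1 / (1 + 0.011220 + 0.072444) = 1/1.0837 = 0.9228
[HCO3⁻] = α₁ × DIC = 0.9228 × 1.97 = 1.82 mmol/kg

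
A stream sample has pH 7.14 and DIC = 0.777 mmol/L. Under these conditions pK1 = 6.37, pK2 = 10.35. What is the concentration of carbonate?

[CO3²⁻] = 0.409 μmol/L

α₂ = 1 / (1 + [H⁺]/K2 + [H⁺]²/(K1K2)) = 1 / (1 + 10^+3.21 + 10^+2.44)
   = 1 / (1 + 1621.8 + 275.42) = 1/1898.2 = 0.0005268
[CO3²⁻] = α₂ × DIC = 0.0005268 × 0.777 = 0.000409 mmol/L = 0.409 μmol/L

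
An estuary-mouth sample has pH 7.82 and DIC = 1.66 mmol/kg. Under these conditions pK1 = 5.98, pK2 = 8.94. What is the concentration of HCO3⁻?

α₁ = 1 / (1 + [H⁺]/K1 + K2/[H⁺]) = 1 / (1 + 10^-1.84 + 10^-1.12)
   = 1 / (1 + 0.014454 + 0.075858) = 1/1.0903 = 0.9172
[HCO3⁻] = α₁ × DIC = 0.9172 × 1.66 = 1.52 mmol/kg

[HCO3⁻] = 1.52 mmol/kg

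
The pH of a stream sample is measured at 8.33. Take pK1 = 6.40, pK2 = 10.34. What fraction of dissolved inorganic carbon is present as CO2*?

α₀ = 0.0115

α₀ = 1 / (1 + K1/[H⁺] + K1K2/[H⁺]²) = 1 / (1 + 10^+1.93 + 10^-0.08)
   = 1 / (1 + 85.114 + 0.83176) = 1/86.946 = 0.01150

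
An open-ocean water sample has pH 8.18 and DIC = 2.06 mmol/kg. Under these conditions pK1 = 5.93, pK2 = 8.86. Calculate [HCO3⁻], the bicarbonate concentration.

α₁ = 1 / (1 + [H⁺]/K1 + K2/[H⁺]) = 1 / (1 + 10^-2.25 + 10^-0.68)
   = 1 / (1 + 0.0056234 + 0.20893) = 1/1.2146 = 0.8233
[HCO3⁻] = α₁ × DIC = 0.8233 × 2.06 = 1.70 mmol/kg

[HCO3⁻] = 1.70 mmol/kg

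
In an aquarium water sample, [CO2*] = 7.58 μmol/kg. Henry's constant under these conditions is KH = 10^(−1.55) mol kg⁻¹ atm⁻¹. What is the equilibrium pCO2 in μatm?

KH = 10^(−1.55) = 2.818×10^-2 mol kg⁻¹ atm⁻¹
pCO2 = [CO2*]/KH = 7.58×10^-6 / 2.818×10^-2 = 2.69×10^-4 atm = 269 μatm

pCO2 = 269 μatm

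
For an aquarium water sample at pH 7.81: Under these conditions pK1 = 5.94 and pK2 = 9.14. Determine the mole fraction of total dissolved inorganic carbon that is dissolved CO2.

α₀ = 0.0127

α₀ = 1 / (1 + K1/[H⁺] + K1K2/[H⁺]²) = 1 / (1 + 10^+1.87 + 10^+0.54)
   = 1 / (1 + 74.131 + 3.4674) = 1/78.598 = 0.01272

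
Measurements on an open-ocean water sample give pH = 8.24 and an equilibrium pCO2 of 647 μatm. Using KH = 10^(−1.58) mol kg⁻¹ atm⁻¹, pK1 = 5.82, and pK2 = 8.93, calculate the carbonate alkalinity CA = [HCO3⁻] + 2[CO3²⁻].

CA = 6.30 mmol/kg

[CO2*] = KH · pCO2 = 10^(−1.58) × 647×10^-6 = 1.702×10^-5 mol/kg
α₀ = 1/(1 + K1/[H⁺] + K1K2/[H⁺]²) = 1/(1 + 10^+2.42 + 10^+1.73) = 0.003147
DIC = [CO2*]/α₀ = 1.702×10^-5 / 0.003147 = 5.407 mmol/kg
CA = (α₁ + 2α₂)·DIC = (0.8278 + 2×0.1690) × 5.407 = 6.30 mmol/kg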